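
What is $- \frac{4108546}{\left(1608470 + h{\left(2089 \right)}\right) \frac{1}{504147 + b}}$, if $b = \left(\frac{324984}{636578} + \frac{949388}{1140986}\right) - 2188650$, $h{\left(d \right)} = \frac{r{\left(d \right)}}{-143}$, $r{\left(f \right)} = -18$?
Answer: $\frac{8168548702751087609671141}{1898446249474392898} \approx 4.3028 \cdot 10^{6}$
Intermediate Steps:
$h{\left(d \right)} = \frac{18}{143}$ ($h{\left(d \right)} = - \frac{18}{-143} = \left(-18\right) \left(- \frac{1}{143}\right) = \frac{18}{143}$)
$b = - \frac{36128947888314448}{16507422407}$ ($b = \left(324984 \cdot \frac{1}{636578} + 949388 \cdot \frac{1}{1140986}\right) - 2188650 = \left(\frac{162492}{318289} + \frac{43154}{51863}\right) - 2188650 = \frac{22162766102}{16507422407} - 2188650 = - \frac{36128947888314448}{16507422407} \approx -2.1886 \cdot 10^{6}$)
$- \frac{4108546}{\left(1608470 + h{\left(2089 \right)}\right) \frac{1}{504147 + b}} = - \frac{4108546}{\left(1608470 + \frac{18}{143}\right) \frac{1}{504147 - \frac{36128947888314448}{16507422407}}} = - \frac{4108546}{\frac{230011228}{143} \frac{1}{- \frac{27806780404092619}{16507422407}}} = - \frac{4108546}{\frac{230011228}{143} \left(- \frac{16507422407}{27806780404092619}\right)} = - \frac{4108546}{- \frac{3796892498948785796}{3976369597785244517}} = \left(-4108546\right) \left(- \frac{3976369597785244517}{3796892498948785796}\right) = \frac{8168548702751087609671141}{1898446249474392898}$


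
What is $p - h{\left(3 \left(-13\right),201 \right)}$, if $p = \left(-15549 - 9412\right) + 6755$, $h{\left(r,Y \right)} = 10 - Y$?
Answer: $-18015$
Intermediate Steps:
$p = -18206$ ($p = -24961 + 6755 = -18206$)
$p - h{\left(3 \left(-13\right),201 \right)} = -18206 - \left(10 - 201\right) = -18206 - -191 = -18206 + 191 = -18015$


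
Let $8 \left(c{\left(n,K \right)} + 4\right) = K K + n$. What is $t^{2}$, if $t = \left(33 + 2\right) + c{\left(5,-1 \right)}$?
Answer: $\frac{16129}{16} \approx 1008.1$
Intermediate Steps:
$c{\left(n,K \right)} = -4 + \frac{n}{8} + \frac{K^{2}}{8}$ ($c{\left(n,K \right)} = -4 + \frac{K K + n}{8} = -4 + \frac{K^{2} + n}{8} = -4 + \frac{n + K^{2}}{8} = -4 + \left(\frac{n}{8} + \frac{K^{2}}{8}\right) = -4 + \frac{n}{8} + \frac{K^{2}}{8}$)
$t = \frac{127}{4}$ ($t = \left(33 + 2\right) + \left(-4 + \frac{1}{8} \cdot 5 + \frac{\left(-1\right)^{2}}{8}\right) = 35 + \left(-4 + \frac{5}{8} + \frac{1}{8} \cdot 1\right) = 35 + \left(-4 + \frac{5}{8} + \frac{1}{8}\right) = 35 - \frac{13}{4} = \frac{127}{4} \approx 31.75$)
$t^{2} = \left(\frac{127}{4}\right)^{2} = \frac{16129}{16}$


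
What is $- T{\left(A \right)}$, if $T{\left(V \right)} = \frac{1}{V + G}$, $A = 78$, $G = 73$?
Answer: $- \frac{1}{151} \approx -0.0066225$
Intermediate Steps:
$T{\left(V \right)} = \frac{1}{73 + V}$ ($T{\left(V \right)} = \frac{1}{V + 73} = \frac{1}{73 + V}$)
$- T{\left(A \right)} = - \frac{1}{73 + 78} = - \frac{1}{151}$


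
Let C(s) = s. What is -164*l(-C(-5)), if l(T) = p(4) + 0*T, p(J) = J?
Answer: -656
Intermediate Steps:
l(T) = 4 (l(T) = 4 + 0*T = 4 + 0 = 4)
-164*l(-C(-5)) = -164*4 = -656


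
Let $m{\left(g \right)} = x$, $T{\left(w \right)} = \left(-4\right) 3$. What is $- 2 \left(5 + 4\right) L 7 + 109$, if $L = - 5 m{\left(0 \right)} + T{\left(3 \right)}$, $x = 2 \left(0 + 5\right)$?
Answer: $7921$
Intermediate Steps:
$T{\left(w \right)} = -12$
$x = 10$ ($x = 2 \cdot 5 = 10$)
$m{\left(g \right)} = 10$
$L = -62$ ($L = \left(-5\right) 10 - 12 = -50 - 12 = -62$)
$- 2 \left(5 + 4\right) L 7 + 109 = - 2 \left(5 + 4\right) \left(-62\right) 7 + 109 = \left(-2\right) 9 \left(-62\right) 7 + 109 = \left(-18\right) \left(-62\right) 7 + 109 = 1116 \cdot 7 + 109 = 7812 + 109 = 7921$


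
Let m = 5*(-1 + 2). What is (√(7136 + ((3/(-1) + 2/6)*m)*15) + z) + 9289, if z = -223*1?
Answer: 9066 + 34*√6 ≈ 9149.3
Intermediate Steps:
z = -223
m = 5 (m = 5*1 = 5)
(√(7136 + ((3/(-1) + 2/6)*m)*15) + z) + 9289 = (√(7136 + ((3/(-1) + 2/6)*5)*15) - 223) + 9289 = (√(7136 + ((3*(-1) + 2*(⅙))*5)*15) - 223) + 9289 = (√(7136 + ((-3 + ⅓)*5)*15) - 223) + 9289 = (√(7136 - 8/3*5*15) - 223) + 9289 = (√(7136 - 40/3*15) - 223) + 9289 = (√(7136 - 200) - 223) + 9289 = (√6936 - 223) + 9289 = (34*√6 - 223) + 9289 = (-223 + 34*√6) + 9289 = 9066 + 34*√6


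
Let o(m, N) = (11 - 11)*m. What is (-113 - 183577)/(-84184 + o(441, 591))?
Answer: 91845/42092 ≈ 2.1820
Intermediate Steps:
o(m, N) = 0 (o(m, N) = 0*m = 0)
(-113 - 183577)/(-84184 + o(441, 591)) = (-113 - 183577)/(-84184 + 0) = -183690/(-84184) = -183690*(-1/84184) = 91845/42092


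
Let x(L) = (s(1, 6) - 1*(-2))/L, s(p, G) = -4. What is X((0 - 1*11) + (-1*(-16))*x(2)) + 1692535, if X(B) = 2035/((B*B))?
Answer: 1233860050/729 ≈ 1.6925e+6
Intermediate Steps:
x(L) = -2/L (x(L) = (-4 - 1*(-2))/L = (-4 + 2)/L = -2/L)
X(B) = 2035/B² (X(B) = 2035/(B²) = 2035/B²)
X((0 - 1*11) + (-1*(-16))*x(2)) + 1692535 = 2035/((0 - 1*11) + (-1*(-16))*(-2/2))² + 1692535 = 2035/((0 - 11) + 16*(-2*½))² + 1692535 = 2035/(-11 + 16*(-1))² + 1692535 = 2035/(-11 - 16)² + 1692535 = 2035/(-27)² + 1692535 = 2035*(1/729) + 1692535 = 2035/729 + 1692535 = 1233860050/729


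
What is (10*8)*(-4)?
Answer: -320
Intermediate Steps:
(10*8)*(-4) = 80*(-4) = -320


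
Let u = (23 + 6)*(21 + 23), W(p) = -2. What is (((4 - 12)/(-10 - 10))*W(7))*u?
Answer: -5104/5 ≈ -1020.8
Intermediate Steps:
u = 1276 (u = 29*44 = 1276)
(((4 - 12)/(-10 - 10))*W(7))*u = (((4 - 12)/(-10 - 10))*(-2))*1276 = (-8/(-20)*(-2))*1276 = (-8*(-1/20)*(-2))*1276 = ((⅖)*(-2))*1276 = -⅘*1276 = -5104/5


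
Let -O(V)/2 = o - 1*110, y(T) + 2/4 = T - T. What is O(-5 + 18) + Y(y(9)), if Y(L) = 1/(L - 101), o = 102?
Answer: 3246/203 ≈ 15.990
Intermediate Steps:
y(T) = -½ (y(T) = -½ + (T - T) = -½ + 0 = -½)
Y(L) = 1/(-101 + L)
O(V) = 16 (O(V) = -2*(102 - 1*110) = -2*(102 - 110) = -2*(-8) = 16)
O(-5 + 18) + Y(y(9)) = 16 + 1/(-101 - ½) = 16 + 1/(-203/2) = 16 - 2/203 = 3246/203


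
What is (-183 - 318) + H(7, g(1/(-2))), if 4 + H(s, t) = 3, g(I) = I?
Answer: -502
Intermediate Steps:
H(s, t) = -1 (H(s, t) = -4 + 3 = -1)
(-183 - 318) + H(7, g(1/(-2))) = (-183 - 318) - 1 = -501 - 1 = -502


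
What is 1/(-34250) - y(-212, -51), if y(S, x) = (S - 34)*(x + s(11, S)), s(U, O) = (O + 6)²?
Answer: 357114817499/34250 ≈ 1.0427e+7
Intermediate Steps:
s(U, O) = (6 + O)²
y(S, x) = (-34 + S)*(x + (6 + S)²) (y(S, x) = (S - 34)*(x + (6 + S)²) = (-34 + S)*(x + (6 + S)²))
1/(-34250) - y(-212, -51) = 1/(-34250) - (-34*(-51) - 34*(6 - 212)² - 212*(-51) - 212*(6 - 212)²) = -1/34250 - (1734 - 34*(-206)² + 10812 - 212*(-206)²) = -1/34250 - (1734 - 34*42436 + 10812 - 212*42436) = -1/34250 - (1734 - 1442824 + 10812 - 8996432) = -1/34250 - 1*(-10426710) = -1/34250 + 10426710 = 357114817499/34250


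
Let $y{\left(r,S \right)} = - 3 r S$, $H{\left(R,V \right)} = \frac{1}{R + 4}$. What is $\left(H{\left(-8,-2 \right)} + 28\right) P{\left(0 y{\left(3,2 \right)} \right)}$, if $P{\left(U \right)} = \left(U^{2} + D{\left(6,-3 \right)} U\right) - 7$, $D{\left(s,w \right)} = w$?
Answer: $- \frac{777}{4} \approx -194.25$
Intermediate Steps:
$H{\left(R,V \right)} = \frac{1}{4 + R}$
$y{\left(r,S \right)} = - 3 S r$
$P{\left(U \right)} = -7 + U^{2} - 3 U$ ($P{\left(U \right)} = \left(U^{2} - 3 U\right) - 7 = -7 + U^{2} - 3 U$)
$\left(H{\left(-8,-2 \right)} + 28\right) P{\left(0 y{\left(3,2 \right)} \right)} = \left(\frac{1}{4 - 8} + 28\right) \left(-7 + \left(0 \left(\left(-3\right) 2 \cdot 3\right)\right)^{2} - 3 \cdot 0 \left(\left(-3\right) 2 \cdot 3\right)\right) = \left(\frac{1}{-4} + 28\right) \left(-7 + \left(0 \left(-18\right)\right)^{2} - 3 \cdot 0 \left(-18\right)\right) = \left(- \frac{1}{4} + 28\right) \left(-7 + 0^{2} - 0\right) = \frac{111 \left(-7 + 0 + 0\right)}{4} = \frac{111}{4} \left(-7\right) = - \frac{777}{4}$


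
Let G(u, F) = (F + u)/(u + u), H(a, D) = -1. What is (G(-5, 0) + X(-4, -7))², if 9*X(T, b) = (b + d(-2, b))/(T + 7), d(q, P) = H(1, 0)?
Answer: 121/2916 ≈ 0.041495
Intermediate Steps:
d(q, P) = -1
G(u, F) = (F + u)/(2*u) (G(u, F) = (F + u)/((2*u)) = (F + u)*(1/(2*u)) = (F + u)/(2*u))
X(T, b) = (-1 + b)/(9*(7 + T)) (X(T, b) = ((b - 1)/(T + 7))/9 = ((-1 + b)/(7 + T))/9 = (-1 + b)/(9*(7 + T)))
(G(-5, 0) + X(-4, -7))² = ((½)*(0 - 5)/(-5) + (-1 - 7)/(9*(7 - 4)))² = ((½)*(-⅕)*(-5) + (⅑)*(-8)/3)² = (½ + (⅑)*(⅓)*(-8))² = (½ - 8/27)² = (11/54)² = 121/2916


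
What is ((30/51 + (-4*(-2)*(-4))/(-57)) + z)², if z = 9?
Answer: 96727225/938961 ≈ 103.02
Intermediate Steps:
((30/51 + (-4*(-2)*(-4))/(-57)) + z)² = ((30/51 + (-4*(-2)*(-4))/(-57)) + 9)² = ((30*(1/51) + (8*(-4))*(-1/57)) + 9)² = ((10/17 - 32*(-1/57)) + 9)² = ((10/17 + 32/57) + 9)² = (1114/969 + 9)² = (9835/969)² = 96727225/938961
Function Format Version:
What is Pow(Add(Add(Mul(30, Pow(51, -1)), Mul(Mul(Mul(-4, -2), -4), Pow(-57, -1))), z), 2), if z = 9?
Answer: Rational(96727225, 938961) ≈ 103.02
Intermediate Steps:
Pow(Add(Add(Mul(30, Pow(51, -1)), Mul(Mul(Mul(-4, -2), -4), Pow(-57, -1))), z), 2) = Pow(Add(Add(Mul(30, Pow(51, -1)), Mul(Mul(Mul(-4, -2), -4), Pow(-57, -1))), 9), 2) = Pow(Add(Add(Mul(30, Rational(1, 51)), Mul(Mul(8, -4), Rational(-1, 57))), 9), 2) = Pow(Add(Add(Rational(10, 17), Mul(-32, Rational(-1, 57))), 9), 2) = Pow(Add(Add(Rational(10, 17), Rational(32, 57)), 9), 2) = Pow(Add(Rational(1114, 969), 9), 2) = Pow(Rational(9835, 969), 2) = Rational(96727225, 938961)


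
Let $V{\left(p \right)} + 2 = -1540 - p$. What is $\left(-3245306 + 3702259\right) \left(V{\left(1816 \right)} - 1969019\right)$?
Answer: $-901283587281$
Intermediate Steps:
$V{\left(p \right)} = -1542 - p$ ($V{\left(p \right)} = -2 - \left(1540 + p\right) = -1542 - p$)
$\left(-3245306 + 3702259\right) \left(V{\left(1816 \right)} - 1969019\right) = \left(-3245306 + 3702259\right) \left(\left(-1542 - 1816\right) - 1969019\right) = 456953 \left(\left(-1542 - 1816\right) - 1969019\right) = 456953 \left(-3358 - 1969019\right) = 456953 \left(-1972377\right) = -901283587281$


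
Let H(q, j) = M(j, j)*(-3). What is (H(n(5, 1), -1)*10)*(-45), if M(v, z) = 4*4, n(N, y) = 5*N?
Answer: 21600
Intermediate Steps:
M(v, z) = 16
H(q, j) = -48 (H(q, j) = 16*(-3) = -48)
(H(n(5, 1), -1)*10)*(-45) = -48*10*(-45) = -480*(-45) = 21600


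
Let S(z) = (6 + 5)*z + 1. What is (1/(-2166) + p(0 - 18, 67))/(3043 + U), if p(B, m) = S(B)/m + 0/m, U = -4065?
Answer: 60967/21187812 ≈ 0.0028775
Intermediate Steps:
S(z) = 1 + 11*z (S(z) = 11*z + 1 = 1 + 11*z)
p(B, m) = (1 + 11*B)/m (p(B, m) = (1 + 11*B)/m + 0/m = (1 + 11*B)/m + 0 = (1 + 11*B)/m)
(1/(-2166) + p(0 - 18, 67))/(3043 + U) = (1/(-2166) + (1 + 11*(0 - 18))/67)/(3043 - 4065) = (-1/2166 + (1 + 11*(-18))/67)/(-1022) = (-1/2166 + (1 - 198)/67)*(-1/1022) = (-1/2166 + (1/67)*(-197))*(-1/1022) = (-1/2166 - 197/67)*(-1/1022) = -426769/145122*(-1/1022) = 60967/21187812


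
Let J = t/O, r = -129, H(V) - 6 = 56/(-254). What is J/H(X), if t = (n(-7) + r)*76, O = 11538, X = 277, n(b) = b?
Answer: -328168/2117223 ≈ -0.15500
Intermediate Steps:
H(V) = 734/127 (H(V) = 6 + 56/(-254) = 6 + 56*(-1/254) = 6 - 28/127 = 734/127)
t = -10336 (t = (-7 - 129)*76 = -136*76 = -10336)
J = -5168/5769 (J = -10336/11538 = -10336*1/11538 = -5168/5769 ≈ -0.89582)
J/H(X) = -5168/(5769*734/127) = -5168/5769*127/734 = -328168/2117223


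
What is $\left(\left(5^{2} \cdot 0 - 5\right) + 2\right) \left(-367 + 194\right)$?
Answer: $519$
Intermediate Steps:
$\left(\left(5^{2} \cdot 0 - 5\right) + 2\right) \left(-367 + 194\right) = \left(\left(25 \cdot 0 - 5\right) + 2\right) \left(-173\right) = \left(\left(0 - 5\right) + 2\right) \left(-173\right) = \left(-5 + 2\right) \left(-173\right) = \left(-3\right) \left(-173\right) = 519$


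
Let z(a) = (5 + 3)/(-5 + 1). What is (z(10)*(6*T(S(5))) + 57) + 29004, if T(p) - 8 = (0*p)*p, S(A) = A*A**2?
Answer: 28965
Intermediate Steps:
z(a) = -2 (z(a) = 8/(-4) = 8*(-1/4) = -2)
S(A) = A**3
T(p) = 8 (T(p) = 8 + (0*p)*p = 8 + 0*p = 8 + 0 = 8)
(z(10)*(6*T(S(5))) + 57) + 29004 = (-12*8 + 57) + 29004 = (-2*48 + 57) + 29004 = (-96 + 57) + 29004 = -39 + 29004 = 28965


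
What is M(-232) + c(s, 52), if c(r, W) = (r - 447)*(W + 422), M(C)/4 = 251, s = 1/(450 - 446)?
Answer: -421511/2 ≈ -2.1076e+5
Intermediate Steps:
s = 1/4 ≈ 0.25000
M(C) = 1004 (M(C) = 4*251 = 1004)
c(r, W) = (-447 + r)*(422 + W)
M(-232) + c(s, 52) = 1004 + (-188634 - 447*52 + 422*(1/4) + 52*(1/4)) = 1004 + (-188634 - 23244 + 211/2 + 13) = 1004 - 423519/2 = -421511/2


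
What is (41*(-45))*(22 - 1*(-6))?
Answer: -51660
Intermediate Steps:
(41*(-45))*(22 - 1*(-6)) = -1845*(22 + 6) = -1845*28 = -51660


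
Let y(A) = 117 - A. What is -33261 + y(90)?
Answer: -33234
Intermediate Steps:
-33261 + y(90) = -33261 + (117 - 1*90) = -33261 + (117 - 90) = -33261 + 27 = -33234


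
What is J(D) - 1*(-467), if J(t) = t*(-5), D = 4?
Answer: 447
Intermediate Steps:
J(t) = -5*t
J(D) - 1*(-467) = -5*4 - 1*(-467) = -20 + 467 = 447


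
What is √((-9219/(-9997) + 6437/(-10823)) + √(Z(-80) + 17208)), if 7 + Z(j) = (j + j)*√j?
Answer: √(3833065025452988 + 11706705714495961*√(17201 - 640*I*√5))/108197531 ≈ 11.474 - 0.23754*I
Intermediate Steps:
Z(j) = -7 + 2*j^(3/2) (Z(j) = -7 + (j + j)*√j = -7 + (2*j)*√j = -7 + 2*j^(3/2))
√((-9219/(-9997) + 6437/(-10823)) + √(Z(-80) + 17208)) = √((-9219/(-9997) + 6437/(-10823)) + √((-7 + 2*(-80)^(3/2)) + 17208)) = √((-9219*(-1/9997) + 6437*(-1/10823)) + √((-7 + 2*(-320*I*√5)) + 17208)) = √((9219/9997 - 6437/10823) + √((-7 - 640*I*√5) + 17208)) = √(35426548/108197531 + √(17201 - 640*I*√5))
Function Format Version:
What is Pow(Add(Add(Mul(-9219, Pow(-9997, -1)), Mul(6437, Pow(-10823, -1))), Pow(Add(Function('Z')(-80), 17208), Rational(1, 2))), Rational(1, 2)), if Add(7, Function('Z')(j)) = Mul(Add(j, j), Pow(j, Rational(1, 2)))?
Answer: Mul(Rational(1, 108197531), Pow(Add(3833065025452988, Mul(11706705714495961, Pow(Add(17201, Mul(-640, I, Pow(5, Rational(1, 2)))), Rational(1, 2)))), Rational(1, 2))) ≈ Add(11.474, Mul(-0.23754, I))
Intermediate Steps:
Function('Z')(j) = Add(-7, Mul(2, Pow(j, Rational(3, 2)))) (Function('Z')(j) = Add(-7, Mul(Add(j, j), Pow(j, Rational(1, 2)))) = Add(-7, Mul(Mul(2, j), Pow(j, Rational(1, 2)))) = Add(-7, Mul(2, Pow(j, Rational(3, 2)))))
Pow(Add(Add(Mul(-9219, Pow(-9997, -1)), Mul(6437, Pow(-10823, -1))), Pow(Add(Function('Z')(-80), 17208), Rational(1, 2))), Rational(1, 2)) = Pow(Add(Add(Mul(-9219, Pow(-9997, -1)), Mul(6437, Pow(-10823, -1))), Pow(Add(Add(-7, Mul(2, Pow(-80, Rational(3, 2)))), 17208), Rational(1, 2))), Rational(1, 2)) = Pow(Add(Add(Mul(-9219, Rational(-1, 9997)), Mul(6437, Rational(-1, 10823))), Pow(Add(Add(-7, Mul(2, Mul(-320, I, Pow(5, Rational(1, 2))))), 17208), Rational(1, 2))), Rational(1, 2)) = Pow(Add(Add(Rational(9219, 9997), Rational(-6437, 10823)), Pow(Add(Add(-7, Mul(-640, I, Pow(5, Rational(1, 2)))), 17208), Rational(1, 2))), Rational(1, 2)) = Pow(Add(Rational(35426548, 108197531), Pow(Add(17201, Mul(-640, I, Pow(5, Rational(1, 2)))), Rational(1, 2))), Rational(1, 2))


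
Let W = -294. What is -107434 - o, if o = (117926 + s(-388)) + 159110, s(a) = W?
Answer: -384176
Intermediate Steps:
s(a) = -294
o = 276742 (o = (117926 - 294) + 159110 = 117632 + 159110 = 276742)
-107434 - o = -107434 - 1*276742 = -107434 - 276742 = -384176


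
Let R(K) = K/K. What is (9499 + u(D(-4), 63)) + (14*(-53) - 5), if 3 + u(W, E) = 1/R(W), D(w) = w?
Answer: 8750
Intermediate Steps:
R(K) = 1
u(W, E) = -2 (u(W, E) = -3 + 1/1 = -3 + 1 = -2)
(9499 + u(D(-4), 63)) + (14*(-53) - 5) = (9499 - 2) + (14*(-53) - 5) = 9497 + (-742 - 5) = 9497 - 747 = 8750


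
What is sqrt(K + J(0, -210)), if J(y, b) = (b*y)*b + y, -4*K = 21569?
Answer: I*sqrt(21569)/2 ≈ 73.432*I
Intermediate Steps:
K = -21569/4 (K = -1/4*21569 = -21569/4 ≈ -5392.3)
J(y, b) = y + y*b**2 (J(y, b) = y*b**2 + y = y + y*b**2)
sqrt(K + J(0, -210)) = sqrt(-21569/4 + 0*(1 + (-210)**2)) = sqrt(-21569/4 + 0*(1 + 44100)) = sqrt(-21569/4 + 0*44101) = sqrt(-21569/4 + 0) = sqrt(-21569/4) = I*sqrt(21569)/2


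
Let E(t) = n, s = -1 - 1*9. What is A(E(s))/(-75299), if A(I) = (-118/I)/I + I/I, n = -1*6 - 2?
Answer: 27/2409568 ≈ 1.1205e-5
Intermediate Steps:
s = -10 (s = -1 - 9 = -10)
n = -8 (n = -6 - 2 = -8)
E(t) = -8
A(I) = 1 - 118/I² (A(I) = -118/I² + 1 = 1 - 118/I²)
A(E(s))/(-75299) = (1 - 118/(-8)²)/(-75299) = (1 - 118*1/64)*(-1/75299) = (1 - 59/32)*(-1/75299) = -27/32*(-1/75299) = 27/2409568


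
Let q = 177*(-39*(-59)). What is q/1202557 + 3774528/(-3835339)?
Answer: -2977039706193/4612213761823 ≈ -0.64547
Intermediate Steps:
q = 407277 (q = 177*2301 = 407277)
q/1202557 + 3774528/(-3835339) = 407277/1202557 + 3774528/(-3835339) = 407277*(1/1202557) + 3774528*(-1/3835339) = 407277/1202557 - 3774528/3835339 = -2977039706193/4612213761823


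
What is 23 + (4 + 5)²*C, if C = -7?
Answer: -544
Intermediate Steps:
23 + (4 + 5)²*C = 23 + (4 + 5)²*(-7) = 23 + 9²*(-7) = 23 + 81*(-7) = 23 - 567 = -544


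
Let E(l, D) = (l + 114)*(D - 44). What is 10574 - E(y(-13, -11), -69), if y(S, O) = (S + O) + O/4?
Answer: 81733/4 ≈ 20433.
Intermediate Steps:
y(S, O) = S + 5*O/4 (y(S, O) = (O + S) + O*(1/4) = (O + S) + O/4 = S + 5*O/4)
E(l, D) = (-44 + D)*(114 + l) (E(l, D) = (114 + l)*(-44 + D) = (-44 + D)*(114 + l))
10574 - E(y(-13, -11), -69) = 10574 - (-5016 - 44*(-13 + (5/4)*(-11)) + 114*(-69) - 69*(-13 + (5/4)*(-11))) = 10574 - (-5016 - 44*(-13 - 55/4) - 7866 - 69*(-13 - 55/4)) = 10574 - (-5016 - 44*(-107/4) - 7866 - 69*(-107/4)) = 10574 - (-5016 + 1177 - 7866 + 7383/4) = 10574 - 1*(-39437/4) = 10574 + 39437/4 = 81733/4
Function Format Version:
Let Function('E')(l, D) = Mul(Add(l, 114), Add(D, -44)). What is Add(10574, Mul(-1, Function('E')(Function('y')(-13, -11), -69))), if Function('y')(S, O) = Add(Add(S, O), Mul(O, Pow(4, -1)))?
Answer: Rational(81733, 4) ≈ 20433.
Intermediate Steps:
Function('y')(S, O) = Add(S, Mul(Rational(5, 4), O)) (Function('y')(S, O) = Add(Add(O, S), Mul(O, Rational(1, 4))) = Add(Add(O, S), Mul(Rational(1, 4), O)) = Add(S, Mul(Rational(5, 4), O)))
Function('E')(l, D) = Mul(Add(-44, D), Add(114, l)) (Function('E')(l, D) = Mul(Add(114, l), Add(-44, D)) = Mul(Add(-44, D), Add(114, l)))
Add(10574, Mul(-1, Function('E')(Function('y')(-13, -11), -69))) = Add(10574, Mul(-1, Add(-5016, Mul(-44, Add(-13, Mul(Rational(5, 4), -11))), Mul(114, -69), Mul(-69, Add(-13, Mul(Rational(5, 4), -11)))))) = Add(10574, Mul(-1, Add(-5016, Mul(-44, Add(-13, Rational(-55, 4))), -7866, Mul(-69, Add(-13, Rational(-55, 4)))))) = Add(10574, Mul(-1, Add(-5016, Mul(-44, Rational(-107, 4)), -7866, Mul(-69, Rational(-107, 4))))) = Add(10574, Mul(-1, Add(-5016, 1177, -7866, Rational(7383, 4)))) = Add(10574, Mul(-1, Rational(-39437, 4))) = Add(10574, Rational(39437, 4)) = Rational(81733, 4)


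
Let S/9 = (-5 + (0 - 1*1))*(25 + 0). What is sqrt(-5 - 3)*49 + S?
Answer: -1350 + 98*I*sqrt(2) ≈ -1350.0 + 138.59*I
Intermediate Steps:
S = -1350 (S = 9*((-5 + (0 - 1*1))*(25 + 0)) = 9*((-5 + (0 - 1))*25) = 9*((-5 - 1)*25) = 9*(-6*25) = 9*(-150) = -1350)
sqrt(-5 - 3)*49 + S = sqrt(-5 - 3)*49 - 1350 = sqrt(-8)*49 - 1350 = (2*I*sqrt(2))*49 - 1350 = 98*I*sqrt(2) - 1350 = -1350 + 98*I*sqrt(2)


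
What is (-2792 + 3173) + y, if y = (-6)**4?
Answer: 1677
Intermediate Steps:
y = 1296
(-2792 + 3173) + y = (-2792 + 3173) + 1296 = 381 + 1296 = 1677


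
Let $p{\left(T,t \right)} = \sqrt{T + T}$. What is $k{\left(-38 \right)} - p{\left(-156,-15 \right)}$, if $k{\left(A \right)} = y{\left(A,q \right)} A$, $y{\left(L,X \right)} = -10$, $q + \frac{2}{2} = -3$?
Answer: $380 - 2 i \sqrt{78} \approx 380.0 - 17.664 i$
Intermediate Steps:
$q = -4$ ($q = -1 - 3 = -4$)
$p{\left(T,t \right)} = \sqrt{2} \sqrt{T}$ ($p{\left(T,t \right)} = \sqrt{2 T} = \sqrt{2} \sqrt{T}$)
$k{\left(A \right)} = - 10 A$
$k{\left(-38 \right)} - p{\left(-156,-15 \right)} = \left(-10\right) \left(-38\right) - \sqrt{2} \sqrt{-156} = 380 - \sqrt{2} \cdot 2 i \sqrt{39} = 380 - 2 i \sqrt{78}$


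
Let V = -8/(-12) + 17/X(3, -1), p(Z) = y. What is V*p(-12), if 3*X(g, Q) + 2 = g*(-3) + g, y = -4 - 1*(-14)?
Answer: -685/12 ≈ -57.083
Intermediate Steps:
y = 10 (y = -4 + 14 = 10)
X(g, Q) = -⅔ - 2*g/3 (X(g, Q) = -⅔ + (g*(-3) + g)/3 = -⅔ + (-3*g + g)/3 = -⅔ + (-2*g)/3 = -⅔ - 2*g/3)
p(Z) = 10
V = -137/24 (V = -8/(-12) + 17/(-⅔ - ⅔*3) = -8*(-1/12) + 17/(-⅔ - 2) = ⅔ + 17/(-8/3) = ⅔ + 17*(-3/8) = ⅔ - 51/8 = -137/24 ≈ -5.7083)
V*p(-12) = -137/24*10 = -685/12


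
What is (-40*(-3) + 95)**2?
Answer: 46225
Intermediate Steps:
(-40*(-3) + 95)**2 = (120 + 95)**2 = 215**2 = 46225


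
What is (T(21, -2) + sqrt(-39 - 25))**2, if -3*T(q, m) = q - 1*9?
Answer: -48 - 64*I ≈ -48.0 - 64.0*I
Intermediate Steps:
T(q, m) = 3 - q/3 (T(q, m) = -(q - 1*9)/3 = -(q - 9)/3 = -(-9 + q)/3 = 3 - q/3)
(T(21, -2) + sqrt(-39 - 25))**2 = ((3 - 1/3*21) + sqrt(-39 - 25))**2 = ((3 - 7) + sqrt(-64))**2 = (-4 + 8*I)**2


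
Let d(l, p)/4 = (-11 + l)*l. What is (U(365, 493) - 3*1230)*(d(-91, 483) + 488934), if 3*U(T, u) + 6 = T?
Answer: -1878216694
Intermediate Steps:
U(T, u) = -2 + T/3
d(l, p) = 4*l*(-11 + l) (d(l, p) = 4*((-11 + l)*l) = 4*(l*(-11 + l)) = 4*l*(-11 + l))
(U(365, 493) - 3*1230)*(d(-91, 483) + 488934) = ((-2 + (1/3)*365) - 3*1230)*(4*(-91)*(-11 - 91) + 488934) = ((-2 + 365/3) - 3690)*(4*(-91)*(-102) + 488934) = (359/3 - 3690)*(37128 + 488934) = -10711/3*526062 = -1878216694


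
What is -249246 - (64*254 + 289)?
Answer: -265791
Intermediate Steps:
-249246 - (64*254 + 289) = -249246 - (16256 + 289) = -249246 - 1*16545 = -249246 - 16545 = -265791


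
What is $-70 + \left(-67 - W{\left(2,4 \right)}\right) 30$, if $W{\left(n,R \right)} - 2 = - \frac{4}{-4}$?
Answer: $-2170$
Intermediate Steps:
$W{\left(n,R \right)} = 3$ ($W{\left(n,R \right)} = 2 - \frac{4}{-4} = 2 - -1 = 2 + 1 = 3$)
$-70 + \left(-67 - W{\left(2,4 \right)}\right) 30 = -70 + \left(-67 - 3\right) 30 = -70 - 2100 = -2170$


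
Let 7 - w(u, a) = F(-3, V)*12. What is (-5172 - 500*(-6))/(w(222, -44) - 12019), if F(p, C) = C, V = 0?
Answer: 181/1001 ≈ 0.18082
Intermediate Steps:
w(u, a) = 7 (w(u, a) = 7 - 0*12 = 7 - 1*0 = 7 + 0 = 7)
(-5172 - 500*(-6))/(w(222, -44) - 12019) = (-5172 - 500*(-6))/(7 - 12019) = (-5172 + 3000)/(-12012) = -2172*(-1/12012) = 181/1001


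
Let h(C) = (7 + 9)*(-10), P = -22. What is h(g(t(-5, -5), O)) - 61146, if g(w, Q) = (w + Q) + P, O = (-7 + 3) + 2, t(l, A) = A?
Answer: -61306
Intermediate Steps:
O = -2 (O = -4 + 2 = -2)
g(w, Q) = -22 + Q + w (g(w, Q) = (w + Q) - 22 = (Q + w) - 22 = -22 + Q + w)
h(C) = -160 (h(C) = 16*(-10) = -160)
h(g(t(-5, -5), O)) - 61146 = -160 - 61146 = -61306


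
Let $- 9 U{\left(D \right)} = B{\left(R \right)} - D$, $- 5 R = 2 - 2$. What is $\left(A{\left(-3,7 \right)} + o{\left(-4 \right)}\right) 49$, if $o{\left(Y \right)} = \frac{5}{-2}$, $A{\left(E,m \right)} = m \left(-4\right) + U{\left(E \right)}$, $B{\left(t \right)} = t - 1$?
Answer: $- \frac{27097}{18} \approx -1505.4$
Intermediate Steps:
$R = 0$ ($R = - \frac{2 - 2}{5} = \left(- \frac{1}{5}\right) 0 = 0$)
$B{\left(t \right)} = -1 + t$ ($B{\left(t \right)} = t - 1 = -1 + t$)
$U{\left(D \right)} = \frac{1}{9} + \frac{D}{9}$ ($U{\left(D \right)} = - \frac{\left(-1 + 0\right) - D}{9} = - \frac{-1 - D}{9} = \frac{1}{9} + \frac{D}{9}$)
$A{\left(E,m \right)} = \frac{1}{9} - 4 m + \frac{E}{9}$ ($A{\left(E,m \right)} = m \left(-4\right) + \left(\frac{1}{9} + \frac{E}{9}\right) = - 4 m + \left(\frac{1}{9} + \frac{E}{9}\right) = \frac{1}{9} - 4 m + \frac{E}{9}$)
$o{\left(Y \right)} = - \frac{5}{2}$ ($o{\left(Y \right)} = 5 \left(- \frac{1}{2}\right) = - \frac{5}{2}$)
$\left(A{\left(-3,7 \right)} + o{\left(-4 \right)}\right) 49 = \left(\left(\frac{1}{9} - 28 + \frac{1}{9} \left(-3\right)\right) - \frac{5}{2}\right) 49 = \left(\left(\frac{1}{9} - 28 - \frac{1}{3}\right) - \frac{5}{2}\right) 49 = \left(- \frac{254}{9} - \frac{5}{2}\right) 49 = \left(- \frac{553}{18}\right) 49 = - \frac{27097}{18}$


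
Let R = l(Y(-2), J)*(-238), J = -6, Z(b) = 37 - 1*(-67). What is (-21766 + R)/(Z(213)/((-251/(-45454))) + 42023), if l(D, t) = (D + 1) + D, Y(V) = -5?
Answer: -4925624/15274989 ≈ -0.32246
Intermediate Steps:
Z(b) = 104 (Z(b) = 37 + 67 = 104)
l(D, t) = 1 + 2*D (l(D, t) = (1 + D) + D = 1 + 2*D)
R = 2142 (R = (1 + 2*(-5))*(-238) = (1 - 10)*(-238) = -9*(-238) = 2142)
(-21766 + R)/(Z(213)/((-251/(-45454))) + 42023) = (-21766 + 2142)/(104/((-251/(-45454))) + 42023) = -19624/(104/((-251*(-1/45454))) + 42023) = -19624/(104/(251/45454) + 42023) = -19624/(104*(45454/251) + 42023) = -19624/(4727216/251 + 42023) = -19624/15274989/251 = -19624*251/15274989 = -4925624/15274989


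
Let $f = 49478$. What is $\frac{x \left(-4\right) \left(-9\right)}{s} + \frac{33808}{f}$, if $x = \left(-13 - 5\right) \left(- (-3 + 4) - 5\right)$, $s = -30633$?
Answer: $\frac{140545000}{252609929} \approx 0.55637$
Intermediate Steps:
$x = 108$ ($x = - 18 \left(\left(-1\right) 1 - 5\right) = - 18 \left(-1 - 5\right) = \left(-18\right) \left(-6\right) = 108$)
$\frac{x \left(-4\right) \left(-9\right)}{s} + \frac{33808}{f} = \frac{108 \left(-4\right) \left(-9\right)}{-30633} + \frac{33808}{49478} = \left(-432\right) \left(-9\right) \left(- \frac{1}{30633}\right) + 33808 \cdot \frac{1}{49478} = 3888 \left(- \frac{1}{30633}\right) + \frac{16904}{24739} = - \frac{1296}{10211} + \frac{16904}{24739} = \frac{140545000}{252609929}$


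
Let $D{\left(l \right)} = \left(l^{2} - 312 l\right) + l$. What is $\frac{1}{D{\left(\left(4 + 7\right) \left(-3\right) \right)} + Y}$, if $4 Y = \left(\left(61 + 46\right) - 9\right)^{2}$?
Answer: $\frac{1}{13753} \approx 7.2711 \cdot 10^{-5}$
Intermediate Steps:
$D{\left(l \right)} = l^{2} - 311 l$
$Y = 2401$ ($Y = \frac{\left(\left(61 + 46\right) - 9\right)^{2}}{4} = \frac{\left(107 - 9\right)^{2}}{4} = \frac{98^{2}}{4} = \frac{1}{4} \cdot 9604 = 2401$)
$\frac{1}{D{\left(\left(4 + 7\right) \left(-3\right) \right)} + Y} = \frac{1}{\left(4 + 7\right) \left(-3\right) \left(-311 + \left(4 + 7\right) \left(-3\right)\right) + 2401} = \frac{1}{11 \left(-3\right) \left(-311 + 11 \left(-3\right)\right) + 2401} = \frac{1}{- 33 \left(-311 - 33\right) + 2401} = \frac{1}{\left(-33\right) \left(-344\right) + 2401} = \frac{1}{11352 + 2401} = \frac{1}{13753}$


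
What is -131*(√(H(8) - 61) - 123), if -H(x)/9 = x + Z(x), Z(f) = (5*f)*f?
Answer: 16113 - 131*I*√3013 ≈ 16113.0 - 7190.7*I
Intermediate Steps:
Z(f) = 5*f²
H(x) = -45*x² - 9*x (H(x) = -9*(x + 5*x²) = -45*x² - 9*x)
-131*(√(H(8) - 61) - 123) = -131*(√(9*8*(-1 - 5*8) - 61) - 123) = -131*(√(9*8*(-1 - 40) - 61) - 123) = -131*(√(9*8*(-41) - 61) - 123) = -131*(√(-2952 - 61) - 123) = -131*(√(-3013) - 123) = -131*(I*√3013 - 123) = -131*(-123 + I*√3013) = 16113 - 131*I*√3013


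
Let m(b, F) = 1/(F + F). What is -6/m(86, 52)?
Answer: -624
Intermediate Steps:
m(b, F) = 1/(2*F)
-6/m(86, 52) = -6/((1/2)/52) = -6/((1/2)*(1/52)) = -6/(1/104) = 104*(-6) = -624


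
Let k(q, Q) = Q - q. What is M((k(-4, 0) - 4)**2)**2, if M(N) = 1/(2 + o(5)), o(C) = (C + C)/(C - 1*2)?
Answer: 9/256 ≈ 0.035156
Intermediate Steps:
o(C) = 2*C/(-2 + C) (o(C) = (2*C)/(C - 2) = (2*C)/(-2 + C) = 2*C/(-2 + C))
M(N) = 3/16 (M(N) = 1/(2 + 2*5/(-2 + 5)) = 1/(2 + 2*5/3) = 1/(2 + 2*5*(1/3)) = 1/(2 + 10/3) = 1/(16/3) = 3/16)
M((k(-4, 0) - 4)**2)**2 = (3/16)**2 = 9/256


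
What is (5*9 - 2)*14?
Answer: 602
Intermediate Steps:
(5*9 - 2)*14 = (45 - 2)*14 = 43*14 = 602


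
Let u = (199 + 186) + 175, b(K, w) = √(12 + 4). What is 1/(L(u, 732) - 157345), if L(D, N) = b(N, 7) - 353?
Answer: -1/157694 ≈ -6.3414e-6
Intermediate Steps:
b(K, w) = 4 (b(K, w) = √16 = 4)
u = 560 (u = 385 + 175 = 560)
L(D, N) = -349 (L(D, N) = 4 - 353 = -349)
1/(L(u, 732) - 157345) = 1/(-349 - 157345) = 1/(-157694) = -1/157694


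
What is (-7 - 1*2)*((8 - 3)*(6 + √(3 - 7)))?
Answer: -270 - 90*I ≈ -270.0 - 90.0*I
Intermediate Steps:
(-7 - 1*2)*((8 - 3)*(6 + √(3 - 7))) = (-7 - 2)*(5*(6 + √(-4))) = -45*(6 + 2*I) = -9*(30 + 10*I) = -270 - 90*I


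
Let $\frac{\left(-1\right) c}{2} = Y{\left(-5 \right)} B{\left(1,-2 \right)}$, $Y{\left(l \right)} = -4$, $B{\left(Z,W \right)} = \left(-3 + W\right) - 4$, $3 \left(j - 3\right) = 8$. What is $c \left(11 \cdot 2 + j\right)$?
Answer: $-1992$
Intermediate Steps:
$j = \frac{17}{3}$ ($j = 3 + \frac{1}{3} \cdot 8 = 3 + \frac{8}{3} = \frac{17}{3} \approx 5.6667$)
$B{\left(Z,W \right)} = -7 + W$
$c = -72$ ($c = - 2 \left(- 4 \left(-7 - 2\right)\right) = - 2 \left(\left(-4\right) \left(-9\right)\right) = \left(-2\right) 36 = -72$)
$c \left(11 \cdot 2 + j\right) = - 72 \left(11 \cdot 2 + \frac{17}{3}\right) = - 72 \left(22 + \frac{17}{3}\right) = \left(-72\right) \frac{83}{3} = -1992$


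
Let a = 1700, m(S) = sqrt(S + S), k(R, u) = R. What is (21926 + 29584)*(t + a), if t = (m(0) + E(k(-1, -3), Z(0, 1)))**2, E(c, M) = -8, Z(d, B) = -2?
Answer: 90863640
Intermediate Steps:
m(S) = sqrt(2)*sqrt(S) (m(S) = sqrt(2*S) = sqrt(2)*sqrt(S))
t = 64 (t = (sqrt(2)*sqrt(0) - 8)**2 = (sqrt(2)*0 - 8)**2 = (0 - 8)**2 = (-8)**2 = 64)
(21926 + 29584)*(t + a) = (21926 + 29584)*(64 + 1700) = 51510*1764 = 90863640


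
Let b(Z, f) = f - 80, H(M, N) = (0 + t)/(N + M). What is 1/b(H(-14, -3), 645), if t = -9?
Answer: 1/565 ≈ 0.0017699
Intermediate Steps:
H(M, N) = -9/(M + N) (H(M, N) = (0 - 9)/(N + M) = -9/(M + N))
b(Z, f) = -80 + f
1/b(H(-14, -3), 645) = 1/(-80 + 645) = 1/565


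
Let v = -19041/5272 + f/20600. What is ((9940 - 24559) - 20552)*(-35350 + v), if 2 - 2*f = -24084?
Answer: 8439835116067349/6787700 ≈ 1.2434e+9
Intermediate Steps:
f = 12043 (f = 1 - 1/2*(-24084) = 1 + 12042 = 12043)
v = -20547119/6787700 (v = -19041/5272 + 12043/20600 = -20547119/6787700 ≈ -3.0271)
((9940 - 24559) - 20552)*(-35350 + v) = ((9940 - 24559) - 20552)*(-35350 - 20547119/6787700) = (-14619 - 20552)*(-239965742119/6787700) = -35171*(-239965742119/6787700) = 8439835116067349/6787700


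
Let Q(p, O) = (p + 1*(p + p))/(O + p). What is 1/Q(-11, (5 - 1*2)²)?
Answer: 2/33 ≈ 0.060606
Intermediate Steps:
Q(p, O) = 3*p/(O + p) (Q(p, O) = (p + 1*(2*p))/(O + p) = (p + 2*p)/(O + p) = (3*p)/(O + p) = 3*p/(O + p))
1/Q(-11, (5 - 1*2)²) = 1/(3*(-11)/((5 - 1*2)² - 11)) = 1/(3*(-11)/((5 - 2)² - 11)) = 1/(3*(-11)/(3² - 11)) = 1/(3*(-11)/(9 - 11)) = 1/(3*(-11)/(-2)) = 1/(3*(-11)*(-½)) = 1/(33/2) = 2/33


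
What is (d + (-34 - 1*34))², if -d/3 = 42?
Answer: 37636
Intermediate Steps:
d = -126 (d = -3*42 = -126)
(d + (-34 - 1*34))² = (-126 + (-34 - 1*34))² = (-126 + (-34 - 34))² = (-126 - 68)² = (-194)² = 37636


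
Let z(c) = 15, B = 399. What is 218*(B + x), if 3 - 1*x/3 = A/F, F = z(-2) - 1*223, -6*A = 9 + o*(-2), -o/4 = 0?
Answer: 18499371/208 ≈ 88939.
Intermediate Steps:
o = 0 (o = -4*0 = 0)
A = -3/2 (A = -(9 + 0*(-2))/6 = -(9 + 0)/6 = -⅙*9 = -3/2 ≈ -1.5000)
F = -208 (F = 15 - 1*223 = 15 - 223 = -208)
x = 3735/416 (x = 9 - (-9)/(2*(-208)) = 9 - (-9)*(-1)/(2*208) = 9 - 3*3/416 = 9 - 9/416 = 3735/416 ≈ 8.9784)
218*(B + x) = 218*(399 + 3735/416) = 218*(169719/416) = 18499371/208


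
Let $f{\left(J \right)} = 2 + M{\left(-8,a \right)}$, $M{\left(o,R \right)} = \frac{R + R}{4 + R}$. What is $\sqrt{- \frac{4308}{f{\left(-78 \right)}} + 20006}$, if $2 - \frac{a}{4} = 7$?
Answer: $\frac{\sqrt{171438}}{3} \approx 138.02$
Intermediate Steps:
$a = -20$ ($a = 8 - 28 = -20$)
$M{\left(o,R \right)} = \frac{2 R}{4 + R}$
$f{\left(J \right)} = \frac{9}{2}$ ($f{\left(J \right)} = 2 + 2 \left(-20\right) \frac{1}{4 - 20} = 2 + 2 \left(-20\right) \frac{1}{-16} = 2 + 2 \left(-20\right) \left(- \frac{1}{16}\right) = 2 + \frac{5}{2} = \frac{9}{2}$)
$\sqrt{- \frac{4308}{f{\left(-78 \right)}} + 20006} = \sqrt{- \frac{4308}{\frac{9}{2}} + 20006} = \sqrt{\left(-4308\right) \frac{2}{9} + 20006} = \sqrt{- \frac{2872}{3} + 20006} = \sqrt{\frac{57146}{3}} = \frac{\sqrt{171438}}{3}$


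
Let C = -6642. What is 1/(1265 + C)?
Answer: -1/5377 ≈ -0.00018598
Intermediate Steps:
1/(1265 + C) = 1/(1265 - 6642) = 1/(-5377) = -1/5377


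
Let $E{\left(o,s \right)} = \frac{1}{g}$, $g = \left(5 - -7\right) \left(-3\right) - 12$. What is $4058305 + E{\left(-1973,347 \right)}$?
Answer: $\frac{194798639}{48} \approx 4.0583 \cdot 10^{6}$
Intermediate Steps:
$g = -48$ ($g = \left(5 + 7\right) \left(-3\right) - 12 = 12 \left(-3\right) - 12 = -36 - 12 = -48$)
$E{\left(o,s \right)} = - \frac{1}{48}$ ($E{\left(o,s \right)} = \frac{1}{-48} = - \frac{1}{48}$)
$4058305 + E{\left(-1973,347 \right)} = 4058305 - \frac{1}{48} = \frac{194798639}{48}$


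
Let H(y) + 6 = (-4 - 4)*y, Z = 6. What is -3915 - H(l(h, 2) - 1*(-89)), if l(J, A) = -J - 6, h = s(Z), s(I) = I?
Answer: -3293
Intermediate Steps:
h = 6
l(J, A) = -6 - J
H(y) = -6 - 8*y (H(y) = -6 + (-4 - 4)*y = -6 - 8*y)
-3915 - H(l(h, 2) - 1*(-89)) = -3915 - (-6 - 8*((-6 - 1*6) - 1*(-89))) = -3915 - (-6 - 8*((-6 - 6) + 89)) = -3915 - (-6 - 8*(-12 + 89)) = -3915 - (-6 - 8*77) = -3915 - (-6 - 616) = -3915 - 1*(-622) = -3915 + 622 = -3293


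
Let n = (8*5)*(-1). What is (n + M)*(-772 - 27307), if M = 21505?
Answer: -602715735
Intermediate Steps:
n = -40 (n = 40*(-1) = -40)
(n + M)*(-772 - 27307) = (-40 + 21505)*(-772 - 27307) = 21465*(-28079) = -602715735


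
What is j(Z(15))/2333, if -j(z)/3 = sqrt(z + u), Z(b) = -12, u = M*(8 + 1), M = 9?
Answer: -3*sqrt(69)/2333 ≈ -0.010681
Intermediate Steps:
u = 81 (u = 9*(8 + 1) = 9*9 = 81)
j(z) = -3*sqrt(81 + z) (j(z) = -3*sqrt(z + 81) = -3*sqrt(81 + z))
j(Z(15))/2333 = -3*sqrt(81 - 12)/2333 = -3*sqrt(69)*(1/2333) = -3*sqrt(69)/2333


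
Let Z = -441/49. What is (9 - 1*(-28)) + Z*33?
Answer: -260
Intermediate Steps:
Z = -9 (Z = -441*1/49 = -9)
(9 - 1*(-28)) + Z*33 = (9 - 1*(-28)) - 9*33 = (9 + 28) - 297 = 37 - 297 = -260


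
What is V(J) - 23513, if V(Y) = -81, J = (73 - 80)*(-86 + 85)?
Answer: -23594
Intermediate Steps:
J = 7 (J = -7*(-1) = 7)
V(J) - 23513 = -81 - 23513 = -23594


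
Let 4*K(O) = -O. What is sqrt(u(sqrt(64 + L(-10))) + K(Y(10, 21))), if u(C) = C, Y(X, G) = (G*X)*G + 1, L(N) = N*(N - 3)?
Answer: sqrt(-4411 + 4*sqrt(194))/2 ≈ 32.997*I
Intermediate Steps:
L(N) = N*(-3 + N)
Y(X, G) = 1 + X*G**2 (Y(X, G) = X*G**2 + 1 = 1 + X*G**2)
K(O) = -O/4 (K(O) = (-O)/4 = -O/4)
sqrt(u(sqrt(64 + L(-10))) + K(Y(10, 21))) = sqrt(sqrt(64 - 10*(-3 - 10)) - (1 + 10*21**2)/4) = sqrt(sqrt(64 - 10*(-13)) - (1 + 10*441)/4) = sqrt(sqrt(64 + 130) - (1 + 4410)/4) = sqrt(sqrt(194) - 1/4*4411) = sqrt(sqrt(194) - 4411/4) = sqrt(-4411/4 + sqrt(194))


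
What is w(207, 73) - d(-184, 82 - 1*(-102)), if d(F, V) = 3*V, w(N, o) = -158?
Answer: -710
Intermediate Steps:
w(207, 73) - d(-184, 82 - 1*(-102)) = -158 - 3*(82 - 1*(-102)) = -158 - 3*(82 + 102) = -158 - 3*184 = -158 - 1*552 = -158 - 552 = -710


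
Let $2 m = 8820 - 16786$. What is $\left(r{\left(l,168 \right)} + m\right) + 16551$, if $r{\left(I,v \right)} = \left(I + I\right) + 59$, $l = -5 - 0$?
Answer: $12617$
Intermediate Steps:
$l = -5$ ($l = -5 + 0 = -5$)
$r{\left(I,v \right)} = 59 + 2 I$ ($r{\left(I,v \right)} = 2 I + 59 = 59 + 2 I$)
$m = -3983$ ($m = \frac{8820 - 16786}{2} = \frac{1}{2} \left(-7966\right) = -3983$)
$\left(r{\left(l,168 \right)} + m\right) + 16551 = \left(\left(59 + 2 \left(-5\right)\right) - 3983\right) + 16551 = \left(\left(59 - 10\right) - 3983\right) + 16551 = \left(49 - 3983\right) + 16551 = -3934 + 16551 = 12617$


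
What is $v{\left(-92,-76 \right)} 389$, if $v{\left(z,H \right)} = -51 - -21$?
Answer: $-11670$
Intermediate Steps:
$v{\left(z,H \right)} = -30$ ($v{\left(z,H \right)} = -51 + 21 = -30$)
$v{\left(-92,-76 \right)} 389 = \left(-30\right) 389 = -11670$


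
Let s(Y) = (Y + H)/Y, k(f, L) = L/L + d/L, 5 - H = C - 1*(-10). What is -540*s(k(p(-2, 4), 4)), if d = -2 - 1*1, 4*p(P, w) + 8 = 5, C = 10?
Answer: 31860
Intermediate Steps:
p(P, w) = -¾ (p(P, w) = -2 + (¼)*5 = -2 + 5/4 = -¾)
H = -15 (H = 5 - (10 - 1*(-10)) = 5 - (10 + 10) = 5 - 1*20 = 5 - 20 = -15)
d = -3 (d = -2 - 1 = -3)
k(f, L) = 1 - 3/L (k(f, L) = L/L - 3/L = 1 - 3/L)
s(Y) = (-15 + Y)/Y (s(Y) = (Y - 15)/Y = (-15 + Y)/Y)
-540*s(k(p(-2, 4), 4)) = -540*(-15 + (-3 + 4)/4)/((-3 + 4)/4) = -540*(-15 + (¼)*1)/((¼)*1) = -540*(-15 + ¼)/¼ = -2160*(-59)/4 = -540*(-59) = 31860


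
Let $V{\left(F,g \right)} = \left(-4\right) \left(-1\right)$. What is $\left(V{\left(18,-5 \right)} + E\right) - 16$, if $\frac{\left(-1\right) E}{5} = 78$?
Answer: $-402$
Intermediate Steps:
$E = -390$ ($E = \left(-5\right) 78 = -390$)
$V{\left(F,g \right)} = 4$
$\left(V{\left(18,-5 \right)} + E\right) - 16 = \left(4 - 390\right) - 16 = -386 - 16 = -402$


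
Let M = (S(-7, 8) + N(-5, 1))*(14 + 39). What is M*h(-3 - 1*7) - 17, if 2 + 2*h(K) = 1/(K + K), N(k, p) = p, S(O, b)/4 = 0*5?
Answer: -2853/40 ≈ -71.325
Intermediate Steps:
S(O, b) = 0 (S(O, b) = 4*(0*5) = 4*0 = 0)
h(K) = -1 + 1/(4*K) (h(K) = -1 + 1/(2*(K + K)) = -1 + 1/(2*((2*K))) = -1 + (1/(2*K))/2 = -1 + 1/(4*K))
M = 53 (M = (0 + 1)*(14 + 39) = 1*53 = 53)
M*h(-3 - 1*7) - 17 = 53*((¼ - (-3 - 1*7))/(-3 - 1*7)) - 17 = 53*((¼ - (-3 - 7))/(-3 - 7)) - 17 = 53*((¼ - 1*(-10))/(-10)) - 17 = 53*(-(¼ + 10)/10) - 17 = 53*(-⅒*41/4) - 17 = 53*(-41/40) - 17 = -2173/40 - 17 = -2853/40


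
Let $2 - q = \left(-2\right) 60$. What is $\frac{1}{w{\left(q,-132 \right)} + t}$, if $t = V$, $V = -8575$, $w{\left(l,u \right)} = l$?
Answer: $- \frac{1}{8453} \approx -0.0001183$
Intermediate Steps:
$q = 122$ ($q = 2 - \left(-2\right) 60 = 2 - -120 = 2 + 120 = 122$)
$t = -8575$
$\frac{1}{w{\left(q,-132 \right)} + t} = \frac{1}{122 - 8575} = \frac{1}{-8453} = - \frac{1}{8453}$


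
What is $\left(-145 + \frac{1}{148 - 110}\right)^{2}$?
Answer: $\frac{30349081}{1444} \approx 21017.0$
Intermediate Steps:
$\left(-145 + \frac{1}{148 - 110}\right)^{2} = \left(-145 + \frac{1}{38}\right)^{2} = \left(- \frac{5509}{38}\right)^{2} = \frac{30349081}{1444}$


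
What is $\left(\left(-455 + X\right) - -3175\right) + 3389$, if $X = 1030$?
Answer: $7139$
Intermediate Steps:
$\left(\left(-455 + X\right) - -3175\right) + 3389 = \left(\left(-455 + 1030\right) - -3175\right) + 3389 = \left(575 + 3175\right) + 3389 = 3750 + 3389 = 7139$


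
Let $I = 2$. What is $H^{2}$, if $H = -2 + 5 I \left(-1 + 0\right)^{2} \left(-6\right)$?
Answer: $3844$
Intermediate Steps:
$H = -62$ ($H = -2 + 5 \cdot 2 \left(-1 + 0\right)^{2} \left(-6\right) = -2 + 10 \left(-1\right)^{2} \left(-6\right) = -2 + 10 \cdot 1 \left(-6\right) = -2 + 10 \left(-6\right) = -2 - 60 = -62$)
$H^{2} = \left(-62\right)^{2} = 3844$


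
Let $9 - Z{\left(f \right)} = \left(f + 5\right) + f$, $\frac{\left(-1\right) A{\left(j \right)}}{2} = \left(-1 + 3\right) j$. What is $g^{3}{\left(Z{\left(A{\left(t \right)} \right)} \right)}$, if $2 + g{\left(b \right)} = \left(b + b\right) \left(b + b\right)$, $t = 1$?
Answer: $189119224$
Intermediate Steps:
$A{\left(j \right)} = - 4 j$ ($A{\left(j \right)} = - 2 \left(-1 + 3\right) j = - 2 \cdot 2 j = - 4 j$)
$Z{\left(f \right)} = 4 - 2 f$ ($Z{\left(f \right)} = 9 - \left(\left(f + 5\right) + f\right) = 9 - \left(\left(5 + f\right) + f\right) = 9 - \left(5 + 2 f\right) = 4 - 2 f$)
$g{\left(b \right)} = -2 + 4 b^{2}$ ($g{\left(b \right)} = -2 + \left(b + b\right) \left(b + b\right) = -2 + 2 b 2 b = -2 + 4 b^{2}$)
$g^{3}{\left(Z{\left(A{\left(t \right)} \right)} \right)} = \left(-2 + 4 \left(4 - 2 \left(\left(-4\right) 1\right)\right)^{2}\right)^{3} = \left(-2 + 4 \left(4 - -8\right)^{2}\right)^{3} = \left(-2 + 4 \left(4 + 8\right)^{2}\right)^{3} = \left(-2 + 4 \cdot 12^{2}\right)^{3} = \left(-2 + 4 \cdot 144\right)^{3} = \left(-2 + 576\right)^{3} = 574^{3} = 189119224$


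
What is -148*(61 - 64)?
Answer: 444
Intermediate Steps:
-148*(61 - 64) = -148*(-3) = 444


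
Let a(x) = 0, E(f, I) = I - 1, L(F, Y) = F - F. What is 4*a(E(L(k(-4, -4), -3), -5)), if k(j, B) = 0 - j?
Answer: 0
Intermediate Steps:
k(j, B) = -j
L(F, Y) = 0
E(f, I) = -1 + I
4*a(E(L(k(-4, -4), -3), -5)) = 4*0 = 0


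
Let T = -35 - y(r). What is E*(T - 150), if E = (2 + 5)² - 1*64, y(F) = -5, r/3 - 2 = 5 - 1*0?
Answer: 2700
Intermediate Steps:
r = 21 (r = 6 + 3*(5 - 1*0) = 6 + 3*(5 + 0) = 6 + 3*5 = 6 + 15 = 21)
T = -30 (T = -35 - 1*(-5) = -35 + 5 = -30)
E = -15 (E = 7² - 64 = 49 - 64 = -15)
E*(T - 150) = -15*(-30 - 150) = -15*(-180) = 2700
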